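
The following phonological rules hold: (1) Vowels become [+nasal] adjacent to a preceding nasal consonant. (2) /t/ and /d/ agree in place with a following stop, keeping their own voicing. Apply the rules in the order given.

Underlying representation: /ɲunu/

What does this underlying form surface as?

[ɲũnũ]

Rule 1: /u/ after nasal /ɲ/ → [ũ]
Rule 1: /u/ after nasal /n/ → [ũ]
After rule 1: ɲũnũ
Rule 2: no segment meets the rule's conditions; no change.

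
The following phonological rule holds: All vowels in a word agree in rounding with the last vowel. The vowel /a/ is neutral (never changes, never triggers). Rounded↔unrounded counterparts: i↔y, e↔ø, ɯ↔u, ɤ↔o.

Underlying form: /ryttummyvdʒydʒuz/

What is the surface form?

[ryttummyvdʒydʒuz]

no segment meets the rule's conditions; no change.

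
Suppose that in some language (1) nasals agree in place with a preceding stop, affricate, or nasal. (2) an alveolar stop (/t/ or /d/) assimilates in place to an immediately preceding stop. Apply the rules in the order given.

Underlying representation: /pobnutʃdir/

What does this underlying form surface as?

[pobmutʃdir]

Rule 1: /n/ after /b/ (labial) → [m]
After rule 1: pobmutʃdir
Rule 2: no segment meets the rule's conditions; no change.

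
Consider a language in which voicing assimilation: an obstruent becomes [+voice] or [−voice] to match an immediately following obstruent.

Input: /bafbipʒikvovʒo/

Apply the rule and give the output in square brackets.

[bavbibʒigvovʒo]

/f/ before /b/ (voiced) → [v]
/p/ before /ʒ/ (voiced) → [b]
/k/ before /v/ (voiced) → [g]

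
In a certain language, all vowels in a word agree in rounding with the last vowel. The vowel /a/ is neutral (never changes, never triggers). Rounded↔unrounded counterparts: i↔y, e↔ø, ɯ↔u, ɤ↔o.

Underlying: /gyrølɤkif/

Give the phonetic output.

/y/ harmonizes with /i/ ([-round]) → [i]
/ø/ harmonizes with /i/ ([-round]) → [e]

[girelɤkif]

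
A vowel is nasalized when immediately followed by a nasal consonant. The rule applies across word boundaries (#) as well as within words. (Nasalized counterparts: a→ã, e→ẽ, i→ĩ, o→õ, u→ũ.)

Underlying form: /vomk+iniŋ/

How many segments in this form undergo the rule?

3

/o/ before nasal /m/ → [õ]
/i/ before nasal /n/ → [ĩ]
/i/ before nasal /ŋ/ → [ĩ]
3 segments change.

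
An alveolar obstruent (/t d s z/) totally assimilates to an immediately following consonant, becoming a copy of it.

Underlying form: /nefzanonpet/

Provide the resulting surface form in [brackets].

[nefzanonpet]

no segment meets the rule's conditions; no change.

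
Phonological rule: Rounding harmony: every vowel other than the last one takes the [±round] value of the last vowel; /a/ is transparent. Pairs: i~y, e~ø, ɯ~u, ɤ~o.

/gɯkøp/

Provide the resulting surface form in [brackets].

[gukøp]

/ɯ/ harmonizes with /ø/ ([+round]) → [u]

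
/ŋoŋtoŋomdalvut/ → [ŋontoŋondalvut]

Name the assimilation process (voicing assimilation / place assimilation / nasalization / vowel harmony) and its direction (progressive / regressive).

place assimilation, regressive

/ŋ/→[n] /m/→[n].
Each target copies a feature from the following segment, so the direction is regressive.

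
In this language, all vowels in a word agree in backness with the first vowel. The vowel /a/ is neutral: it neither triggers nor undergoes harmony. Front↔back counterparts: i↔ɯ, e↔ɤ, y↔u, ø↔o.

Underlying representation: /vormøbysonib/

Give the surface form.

/ø/ harmonizes with /o/ ([+back]) → [o]
/y/ harmonizes with /o/ ([+back]) → [u]
/i/ harmonizes with /o/ ([+back]) → [ɯ]

[vormobusonɯb]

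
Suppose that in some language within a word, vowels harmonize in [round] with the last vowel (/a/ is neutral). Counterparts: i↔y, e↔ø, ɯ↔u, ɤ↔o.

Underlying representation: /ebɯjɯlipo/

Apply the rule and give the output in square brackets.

[øbujulypo]

/e/ harmonizes with /o/ ([+round]) → [ø]
/ɯ/ harmonizes with /o/ ([+round]) → [u]
/ɯ/ harmonizes with /o/ ([+round]) → [u]
/i/ harmonizes with /o/ ([+round]) → [y]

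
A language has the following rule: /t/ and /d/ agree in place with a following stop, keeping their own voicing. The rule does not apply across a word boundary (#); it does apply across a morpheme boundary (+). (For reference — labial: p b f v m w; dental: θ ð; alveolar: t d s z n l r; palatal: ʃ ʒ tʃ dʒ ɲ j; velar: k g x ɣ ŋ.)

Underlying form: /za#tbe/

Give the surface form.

[za#pbe]

/t/ before /b/ (labial) → [p]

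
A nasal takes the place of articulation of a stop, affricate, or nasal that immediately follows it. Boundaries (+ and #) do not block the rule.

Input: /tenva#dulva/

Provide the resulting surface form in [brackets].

[tenva#dulva]

no segment meets the rule's conditions; no change.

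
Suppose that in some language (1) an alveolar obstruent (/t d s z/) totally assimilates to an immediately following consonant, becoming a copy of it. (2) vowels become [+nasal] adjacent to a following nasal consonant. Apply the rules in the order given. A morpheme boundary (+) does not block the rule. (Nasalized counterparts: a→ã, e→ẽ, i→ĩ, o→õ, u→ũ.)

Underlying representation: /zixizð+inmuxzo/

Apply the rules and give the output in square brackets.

Rule 1: /z/ before /ð/ → [ð] (total assimilation)
After rule 1: zixiðð+inmuxzo
Rule 2: /i/ before nasal /n/ → [ĩ]

[zixiðð+ĩnmuxzo]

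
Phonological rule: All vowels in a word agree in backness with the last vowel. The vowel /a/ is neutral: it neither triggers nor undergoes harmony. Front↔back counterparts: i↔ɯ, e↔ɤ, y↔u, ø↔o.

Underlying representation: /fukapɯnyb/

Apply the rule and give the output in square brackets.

[fykapinyb]

/u/ harmonizes with /y/ ([-back]) → [y]
/ɯ/ harmonizes with /y/ ([-back]) → [i]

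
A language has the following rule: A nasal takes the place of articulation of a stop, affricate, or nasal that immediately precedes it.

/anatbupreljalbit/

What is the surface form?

no segment meets the rule's conditions; no change.

[anatbupreljalbit]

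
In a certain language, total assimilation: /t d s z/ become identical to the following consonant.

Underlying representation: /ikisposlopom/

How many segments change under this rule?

/s/ before /p/ → [p] (total assimilation)
/s/ before /l/ → [l] (total assimilation)
2 segments change.

2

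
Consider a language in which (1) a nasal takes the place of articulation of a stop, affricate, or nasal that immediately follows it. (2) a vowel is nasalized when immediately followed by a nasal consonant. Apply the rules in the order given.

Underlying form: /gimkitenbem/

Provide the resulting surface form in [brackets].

[gĩŋkitẽmbẽm]

Rule 1: /m/ before /k/ (velar) → [ŋ]
Rule 1: /n/ before /b/ (labial) → [m]
After rule 1: giŋkitembem
Rule 2: /i/ before nasal /ŋ/ → [ĩ]
Rule 2: /e/ before nasal /m/ → [ẽ]
Rule 2: /e/ before nasal /m/ → [ẽ]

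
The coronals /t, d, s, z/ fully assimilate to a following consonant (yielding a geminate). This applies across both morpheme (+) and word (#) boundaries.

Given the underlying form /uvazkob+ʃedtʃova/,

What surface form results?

/z/ before /k/ → [k] (total assimilation)
/d/ before /tʃ/ → [tʃ] (total assimilation)

[uvakkob+ʃetʃtʃova]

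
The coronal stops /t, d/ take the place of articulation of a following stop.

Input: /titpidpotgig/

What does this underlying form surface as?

[tippibpokgig]

/t/ before /p/ (labial) → [p]
/d/ before /p/ (labial) → [b]
/t/ before /g/ (velar) → [k]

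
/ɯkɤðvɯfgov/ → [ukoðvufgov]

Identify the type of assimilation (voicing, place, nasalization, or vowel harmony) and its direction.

/ɯ/→[u] /ɤ/→[o] /ɯ/→[u].
Vowels agree with the last vowel, so the harmony is regressive.

vowel harmony, regressive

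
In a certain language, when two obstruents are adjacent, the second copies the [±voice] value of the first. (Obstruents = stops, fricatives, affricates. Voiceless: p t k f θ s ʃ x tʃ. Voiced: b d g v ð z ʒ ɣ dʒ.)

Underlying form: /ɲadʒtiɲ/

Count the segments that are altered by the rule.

1

/t/ after /dʒ/ (voiced) → [d]
1 segment changes.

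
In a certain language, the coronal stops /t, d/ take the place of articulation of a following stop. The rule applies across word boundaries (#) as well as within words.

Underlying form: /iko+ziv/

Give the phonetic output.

no segment meets the rule's conditions; no change.

[iko+ziv]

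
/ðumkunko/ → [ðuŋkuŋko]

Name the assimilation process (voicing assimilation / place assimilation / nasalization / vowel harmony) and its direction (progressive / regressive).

place assimilation, regressive

/m/→[ŋ] /n/→[ŋ].
Each target copies a feature from the following segment, so the direction is regressive.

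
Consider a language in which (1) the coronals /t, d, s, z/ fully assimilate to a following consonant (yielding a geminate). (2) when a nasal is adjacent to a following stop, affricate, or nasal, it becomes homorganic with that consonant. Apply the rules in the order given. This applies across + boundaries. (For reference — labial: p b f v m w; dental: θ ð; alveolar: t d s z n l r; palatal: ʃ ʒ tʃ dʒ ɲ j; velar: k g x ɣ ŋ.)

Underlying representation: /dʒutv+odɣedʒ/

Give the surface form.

Rule 1: /t/ before /v/ → [v] (total assimilation)
Rule 1: /d/ before /ɣ/ → [ɣ] (total assimilation)
After rule 1: dʒuvv+oɣɣedʒ
Rule 2: no segment meets the rule's conditions; no change.

[dʒuvv+oɣɣedʒ]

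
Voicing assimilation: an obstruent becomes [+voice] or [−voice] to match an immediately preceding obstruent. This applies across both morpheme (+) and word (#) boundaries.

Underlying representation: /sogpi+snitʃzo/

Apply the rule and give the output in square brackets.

[sogbi+snitʃso]

/p/ after /g/ (voiced) → [b]
/z/ after /tʃ/ (voiceless) → [s]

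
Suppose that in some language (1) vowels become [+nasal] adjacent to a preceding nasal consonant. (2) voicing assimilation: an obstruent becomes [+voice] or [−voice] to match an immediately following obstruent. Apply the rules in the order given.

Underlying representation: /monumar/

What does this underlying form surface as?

Rule 1: /o/ after nasal /m/ → [õ]
Rule 1: /u/ after nasal /n/ → [ũ]
Rule 1: /a/ after nasal /m/ → [ã]
After rule 1: mõnũmãr
Rule 2: no segment meets the rule's conditions; no change.

[mõnũmãr]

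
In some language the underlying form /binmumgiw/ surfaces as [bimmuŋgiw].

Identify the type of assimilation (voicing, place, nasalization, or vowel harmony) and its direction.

/n/→[m] /m/→[ŋ].
Each target copies a feature from the following segment, so the direction is regressive.

place assimilation, regressive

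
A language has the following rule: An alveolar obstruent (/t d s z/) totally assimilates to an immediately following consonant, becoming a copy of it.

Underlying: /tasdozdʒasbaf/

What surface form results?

[taddodʒdʒabbaf]

/s/ before /d/ → [d] (total assimilation)
/z/ before /dʒ/ → [dʒ] (total assimilation)
/s/ before /b/ → [b] (total assimilation)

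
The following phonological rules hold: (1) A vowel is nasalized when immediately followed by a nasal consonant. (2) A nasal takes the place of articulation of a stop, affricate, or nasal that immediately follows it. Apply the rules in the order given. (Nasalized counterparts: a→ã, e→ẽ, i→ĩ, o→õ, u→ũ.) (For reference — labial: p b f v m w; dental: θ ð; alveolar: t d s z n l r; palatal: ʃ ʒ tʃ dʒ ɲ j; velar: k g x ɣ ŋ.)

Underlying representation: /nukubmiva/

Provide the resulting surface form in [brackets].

Rule 1: no segment meets the rule's conditions; no change.
After rule 1: nukubmiva
Rule 2: no segment meets the rule's conditions; no change.

[nukubmiva]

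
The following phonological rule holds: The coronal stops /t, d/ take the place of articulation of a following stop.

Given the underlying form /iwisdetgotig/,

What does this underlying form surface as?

/t/ before /g/ (velar) → [k]

[iwisdekgotig]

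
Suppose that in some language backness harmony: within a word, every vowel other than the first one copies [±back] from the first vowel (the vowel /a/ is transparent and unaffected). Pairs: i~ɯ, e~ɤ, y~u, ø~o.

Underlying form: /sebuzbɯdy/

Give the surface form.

/u/ harmonizes with /e/ ([-back]) → [y]
/ɯ/ harmonizes with /e/ ([-back]) → [i]

[sebyzbidy]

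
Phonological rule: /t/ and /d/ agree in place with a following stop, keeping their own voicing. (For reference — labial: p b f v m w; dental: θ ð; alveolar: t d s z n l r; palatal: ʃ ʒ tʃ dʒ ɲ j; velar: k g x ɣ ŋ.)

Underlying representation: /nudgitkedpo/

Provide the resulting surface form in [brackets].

/d/ before /g/ (velar) → [g]
/t/ before /k/ (velar) → [k]
/d/ before /p/ (labial) → [b]

[nuggikkebpo]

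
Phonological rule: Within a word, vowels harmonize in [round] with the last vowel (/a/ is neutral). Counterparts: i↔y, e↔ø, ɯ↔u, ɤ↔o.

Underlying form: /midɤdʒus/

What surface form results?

[mydodʒus]

/i/ harmonizes with /u/ ([+round]) → [y]
/ɤ/ harmonizes with /u/ ([+round]) → [o]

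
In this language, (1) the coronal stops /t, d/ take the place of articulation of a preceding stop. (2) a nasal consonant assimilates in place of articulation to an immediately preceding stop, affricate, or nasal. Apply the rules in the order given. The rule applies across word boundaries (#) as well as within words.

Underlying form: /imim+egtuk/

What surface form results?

Rule 1: /t/ after /g/ (velar) → [k]
After rule 1: imim+egkuk
Rule 2: no segment meets the rule's conditions; no change.

[imim+egkuk]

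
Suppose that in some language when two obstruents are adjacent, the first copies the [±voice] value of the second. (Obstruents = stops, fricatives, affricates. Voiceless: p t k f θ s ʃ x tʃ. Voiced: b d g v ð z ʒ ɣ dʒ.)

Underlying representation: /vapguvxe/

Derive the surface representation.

[vabgufxe]

/p/ before /g/ (voiced) → [b]
/v/ before /x/ (voiceless) → [f]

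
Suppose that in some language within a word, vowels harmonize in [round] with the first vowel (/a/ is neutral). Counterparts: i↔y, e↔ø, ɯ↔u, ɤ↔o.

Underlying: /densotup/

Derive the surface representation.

/o/ harmonizes with /e/ ([-round]) → [ɤ]
/u/ harmonizes with /e/ ([-round]) → [ɯ]

[densɤtɯp]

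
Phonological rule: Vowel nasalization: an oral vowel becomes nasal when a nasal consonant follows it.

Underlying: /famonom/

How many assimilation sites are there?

3

/a/ before nasal /m/ → [ã]
/o/ before nasal /n/ → [õ]
/o/ before nasal /m/ → [õ]
3 segments change.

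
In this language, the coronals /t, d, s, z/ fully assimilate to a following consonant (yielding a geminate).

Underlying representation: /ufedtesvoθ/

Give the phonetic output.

/d/ before /t/ → [t] (total assimilation)
/s/ before /v/ → [v] (total assimilation)

[ufettevvoθ]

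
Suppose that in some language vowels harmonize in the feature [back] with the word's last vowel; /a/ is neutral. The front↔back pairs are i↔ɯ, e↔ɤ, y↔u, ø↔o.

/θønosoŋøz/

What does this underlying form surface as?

/o/ harmonizes with /ø/ ([-back]) → [ø]
/o/ harmonizes with /ø/ ([-back]) → [ø]

[θønøsøŋøz]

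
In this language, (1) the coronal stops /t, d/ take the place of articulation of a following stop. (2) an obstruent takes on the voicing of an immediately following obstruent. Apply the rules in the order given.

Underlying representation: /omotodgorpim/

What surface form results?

Rule 1: /d/ before /g/ (velar) → [g]
After rule 1: omotoggorpim
Rule 2: no segment meets the rule's conditions; no change.

[omotoggorpim]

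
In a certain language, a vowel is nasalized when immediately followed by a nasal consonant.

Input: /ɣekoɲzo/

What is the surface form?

[ɣekõɲzo]

/o/ before nasal /ɲ/ → [õ]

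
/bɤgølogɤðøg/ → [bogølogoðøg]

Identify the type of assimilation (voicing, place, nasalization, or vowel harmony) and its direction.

/ɤ/→[o] /ɤ/→[o].
Vowels agree with the last vowel, so the harmony is regressive.

vowel harmony, regressive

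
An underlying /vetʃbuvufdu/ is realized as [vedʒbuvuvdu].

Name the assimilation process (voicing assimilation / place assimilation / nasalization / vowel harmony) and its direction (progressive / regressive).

voicing assimilation, regressive

/tʃ/→[dʒ] /f/→[v].
Each target copies a feature from the following segment, so the direction is regressive.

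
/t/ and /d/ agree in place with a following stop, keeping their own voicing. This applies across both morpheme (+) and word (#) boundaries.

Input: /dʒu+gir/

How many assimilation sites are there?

No segment meets the rule's conditions.

0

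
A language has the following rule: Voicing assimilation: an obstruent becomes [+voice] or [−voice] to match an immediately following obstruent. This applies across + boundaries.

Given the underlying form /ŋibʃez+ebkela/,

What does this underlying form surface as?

/b/ before /ʃ/ (voiceless) → [p]
/b/ before /k/ (voiceless) → [p]

[ŋipʃez+epkela]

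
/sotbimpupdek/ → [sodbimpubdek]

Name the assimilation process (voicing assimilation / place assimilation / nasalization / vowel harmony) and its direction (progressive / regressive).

voicing assimilation, regressive

/t/→[d] /p/→[b].
Each target copies a feature from the following segment, so the direction is regressive.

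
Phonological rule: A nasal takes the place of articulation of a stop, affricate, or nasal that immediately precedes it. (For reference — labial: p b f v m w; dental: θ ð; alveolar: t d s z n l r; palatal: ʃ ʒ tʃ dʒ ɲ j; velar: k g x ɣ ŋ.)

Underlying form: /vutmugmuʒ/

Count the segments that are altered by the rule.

/m/ after /t/ (alveolar) → [n]
/m/ after /g/ (velar) → [ŋ]
2 segments change.

2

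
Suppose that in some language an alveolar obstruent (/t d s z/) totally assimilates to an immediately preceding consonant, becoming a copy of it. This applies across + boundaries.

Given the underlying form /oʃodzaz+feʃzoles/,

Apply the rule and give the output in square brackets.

[oʃoddaz+feʃʃoles]

/z/ after /d/ → [d] (total assimilation)
/z/ after /ʃ/ → [ʃ] (total assimilation)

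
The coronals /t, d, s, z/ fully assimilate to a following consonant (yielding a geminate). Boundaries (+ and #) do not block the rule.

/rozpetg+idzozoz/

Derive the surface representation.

[roppegg+izzozoz]

/z/ before /p/ → [p] (total assimilation)
/t/ before /g/ → [g] (total assimilation)
/d/ before /z/ → [z] (total assimilation)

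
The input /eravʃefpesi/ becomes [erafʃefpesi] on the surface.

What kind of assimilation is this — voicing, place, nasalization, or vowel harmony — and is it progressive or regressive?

/v/→[f].
Each target copies a feature from the following segment, so the direction is regressive.

voicing assimilation, regressive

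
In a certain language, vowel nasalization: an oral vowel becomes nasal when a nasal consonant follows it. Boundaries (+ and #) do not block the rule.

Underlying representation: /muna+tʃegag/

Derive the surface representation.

[mũna+tʃegag]

/u/ before nasal /n/ → [ũ]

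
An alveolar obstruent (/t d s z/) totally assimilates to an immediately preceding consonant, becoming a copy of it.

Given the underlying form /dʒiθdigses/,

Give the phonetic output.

/d/ after /θ/ → [θ] (total assimilation)
/s/ after /g/ → [g] (total assimilation)

[dʒiθθigges]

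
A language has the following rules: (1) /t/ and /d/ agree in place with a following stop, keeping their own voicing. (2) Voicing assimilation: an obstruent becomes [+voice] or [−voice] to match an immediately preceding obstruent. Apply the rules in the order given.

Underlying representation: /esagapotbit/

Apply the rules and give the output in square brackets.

Rule 1: /t/ before /b/ (labial) → [p]
After rule 1: esagapopbit
Rule 2: /b/ after /p/ (voiceless) → [p]

[esagapoppit]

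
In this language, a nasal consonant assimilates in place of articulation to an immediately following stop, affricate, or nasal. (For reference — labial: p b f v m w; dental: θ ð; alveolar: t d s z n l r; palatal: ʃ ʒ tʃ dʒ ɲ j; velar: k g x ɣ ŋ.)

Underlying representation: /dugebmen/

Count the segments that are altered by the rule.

0

No segment meets the rule's conditions.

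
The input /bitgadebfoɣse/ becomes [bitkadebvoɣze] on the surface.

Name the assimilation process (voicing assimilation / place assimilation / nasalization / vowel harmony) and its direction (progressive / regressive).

voicing assimilation, progressive

/g/→[k] /f/→[v] /s/→[z].
Each target copies a feature from the preceding segment, so the direction is progressive.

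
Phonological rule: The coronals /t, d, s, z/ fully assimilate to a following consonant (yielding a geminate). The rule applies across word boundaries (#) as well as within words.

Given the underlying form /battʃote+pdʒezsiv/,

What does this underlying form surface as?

/t/ before /tʃ/ → [tʃ] (total assimilation)
/z/ before /s/ → [s] (total assimilation)

[batʃtʃote+pdʒessiv]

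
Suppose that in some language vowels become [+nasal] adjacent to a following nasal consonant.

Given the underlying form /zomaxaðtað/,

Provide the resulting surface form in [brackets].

[zõmaxaðtað]

/o/ before nasal /m/ → [õ]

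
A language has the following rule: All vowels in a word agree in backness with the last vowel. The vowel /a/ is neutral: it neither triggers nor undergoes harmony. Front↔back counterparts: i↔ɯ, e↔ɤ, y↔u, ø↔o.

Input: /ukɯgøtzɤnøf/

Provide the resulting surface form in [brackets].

[ykigøtzenøf]

/u/ harmonizes with /ø/ ([-back]) → [y]
/ɯ/ harmonizes with /ø/ ([-back]) → [i]
/ɤ/ harmonizes with /ø/ ([-back]) → [e]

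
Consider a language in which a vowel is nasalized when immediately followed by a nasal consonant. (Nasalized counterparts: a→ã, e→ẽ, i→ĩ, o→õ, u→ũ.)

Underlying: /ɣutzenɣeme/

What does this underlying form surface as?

/e/ before nasal /n/ → [ẽ]
/e/ before nasal /m/ → [ẽ]

[ɣutzẽnɣẽme]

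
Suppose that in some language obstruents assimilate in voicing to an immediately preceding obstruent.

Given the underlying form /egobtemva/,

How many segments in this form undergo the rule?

/t/ after /b/ (voiced) → [d]
1 segment changes.

1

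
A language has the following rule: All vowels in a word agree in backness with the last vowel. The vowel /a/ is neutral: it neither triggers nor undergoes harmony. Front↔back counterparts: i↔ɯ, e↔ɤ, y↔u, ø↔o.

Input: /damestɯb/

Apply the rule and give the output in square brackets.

[damɤstɯb]

/e/ harmonizes with /ɯ/ ([+back]) → [ɤ]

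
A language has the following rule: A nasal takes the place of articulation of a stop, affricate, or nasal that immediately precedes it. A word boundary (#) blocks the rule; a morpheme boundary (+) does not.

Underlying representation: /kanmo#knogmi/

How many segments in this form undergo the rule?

3

/m/ after /n/ (alveolar) → [n]
/n/ after /k/ (velar) → [ŋ]
/m/ after /g/ (velar) → [ŋ]
3 segments change.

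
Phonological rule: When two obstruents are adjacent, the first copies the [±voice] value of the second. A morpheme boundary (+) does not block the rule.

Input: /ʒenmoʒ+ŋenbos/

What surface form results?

no segment meets the rule's conditions; no change.

[ʒenmoʒ+ŋenbos]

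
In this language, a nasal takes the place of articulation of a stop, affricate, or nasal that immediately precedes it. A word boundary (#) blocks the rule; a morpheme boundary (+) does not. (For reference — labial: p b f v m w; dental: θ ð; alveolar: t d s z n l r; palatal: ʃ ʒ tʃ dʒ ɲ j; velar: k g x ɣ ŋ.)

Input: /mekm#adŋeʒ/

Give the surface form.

/m/ after /k/ (velar) → [ŋ]
/ŋ/ after /d/ (alveolar) → [n]

[mekŋ#adneʒ]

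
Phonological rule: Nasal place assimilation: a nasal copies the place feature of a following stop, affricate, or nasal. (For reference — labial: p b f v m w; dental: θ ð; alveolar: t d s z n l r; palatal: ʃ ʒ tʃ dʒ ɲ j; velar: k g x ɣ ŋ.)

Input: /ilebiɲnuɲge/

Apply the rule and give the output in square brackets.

/ɲ/ before /n/ (alveolar) → [n]
/ɲ/ before /g/ (velar) → [ŋ]

[ilebinnuŋge]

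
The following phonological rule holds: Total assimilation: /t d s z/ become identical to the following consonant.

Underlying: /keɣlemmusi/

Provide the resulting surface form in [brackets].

[keɣlemmusi]

no segment meets the rule's conditions; no change.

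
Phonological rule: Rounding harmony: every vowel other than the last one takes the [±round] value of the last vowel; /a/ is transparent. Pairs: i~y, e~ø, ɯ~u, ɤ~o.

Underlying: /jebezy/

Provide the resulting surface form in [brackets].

[jøbøzy]

/e/ harmonizes with /y/ ([+round]) → [ø]
/e/ harmonizes with /y/ ([+round]) → [ø]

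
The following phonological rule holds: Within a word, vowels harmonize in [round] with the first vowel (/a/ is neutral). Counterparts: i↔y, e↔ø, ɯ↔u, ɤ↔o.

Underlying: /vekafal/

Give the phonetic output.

[vekafal]

no segment meets the rule's conditions; no change.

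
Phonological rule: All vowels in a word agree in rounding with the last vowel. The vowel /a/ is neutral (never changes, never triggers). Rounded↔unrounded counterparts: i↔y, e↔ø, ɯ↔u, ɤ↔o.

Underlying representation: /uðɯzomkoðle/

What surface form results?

[ɯðɯzɤmkɤðle]

/u/ harmonizes with /e/ ([-round]) → [ɯ]
/o/ harmonizes with /e/ ([-round]) → [ɤ]
/o/ harmonizes with /e/ ([-round]) → [ɤ]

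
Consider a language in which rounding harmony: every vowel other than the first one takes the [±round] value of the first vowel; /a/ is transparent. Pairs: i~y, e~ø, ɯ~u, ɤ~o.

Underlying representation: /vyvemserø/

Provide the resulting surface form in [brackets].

/e/ harmonizes with /y/ ([+round]) → [ø]
/e/ harmonizes with /y/ ([+round]) → [ø]

[vyvømsørø]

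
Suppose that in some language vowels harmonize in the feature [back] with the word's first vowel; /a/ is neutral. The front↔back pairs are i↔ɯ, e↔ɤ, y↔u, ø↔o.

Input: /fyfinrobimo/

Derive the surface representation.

/o/ harmonizes with /y/ ([-back]) → [ø]
/o/ harmonizes with /y/ ([-back]) → [ø]

[fyfinrøbimø]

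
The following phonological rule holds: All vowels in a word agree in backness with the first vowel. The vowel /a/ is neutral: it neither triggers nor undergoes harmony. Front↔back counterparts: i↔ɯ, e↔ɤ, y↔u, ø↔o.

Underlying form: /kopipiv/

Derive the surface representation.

/i/ harmonizes with /o/ ([+back]) → [ɯ]
/i/ harmonizes with /o/ ([+back]) → [ɯ]

[kopɯpɯv]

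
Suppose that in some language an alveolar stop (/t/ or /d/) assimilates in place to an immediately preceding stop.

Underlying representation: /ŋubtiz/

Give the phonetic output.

/t/ after /b/ (labial) → [p]

[ŋubpiz]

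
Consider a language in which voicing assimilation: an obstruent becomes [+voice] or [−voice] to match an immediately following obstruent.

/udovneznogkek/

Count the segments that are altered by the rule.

1

/g/ before /k/ (voiceless) → [k]
1 segment changes.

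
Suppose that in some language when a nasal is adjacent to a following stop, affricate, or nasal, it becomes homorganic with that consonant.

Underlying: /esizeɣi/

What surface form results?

no segment meets the rule's conditions; no change.

[esizeɣi]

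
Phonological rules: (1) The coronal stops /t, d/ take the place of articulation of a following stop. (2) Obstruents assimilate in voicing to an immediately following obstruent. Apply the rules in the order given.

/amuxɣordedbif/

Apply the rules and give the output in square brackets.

[amuɣɣordebbif]

Rule 1: /d/ before /b/ (labial) → [b]
After rule 1: amuxɣordebbif
Rule 2: /x/ before /ɣ/ (voiced) → [ɣ]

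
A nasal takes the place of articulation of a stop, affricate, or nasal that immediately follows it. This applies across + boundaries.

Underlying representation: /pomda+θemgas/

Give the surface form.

[ponda+θeŋgas]

/m/ before /d/ (alveolar) → [n]
/m/ before /g/ (velar) → [ŋ]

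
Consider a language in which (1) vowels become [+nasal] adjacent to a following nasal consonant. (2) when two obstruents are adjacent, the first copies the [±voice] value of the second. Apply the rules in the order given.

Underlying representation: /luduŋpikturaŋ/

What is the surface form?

[ludũŋpikturãŋ]

Rule 1: /u/ before nasal /ŋ/ → [ũ]
Rule 1: /a/ before nasal /ŋ/ → [ã]
After rule 1: ludũŋpikturãŋ
Rule 2: no segment meets the rule's conditions; no change.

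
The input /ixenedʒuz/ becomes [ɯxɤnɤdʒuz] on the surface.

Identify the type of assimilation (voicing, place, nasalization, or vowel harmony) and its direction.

vowel harmony, regressive

/i/→[ɯ] /e/→[ɤ] /e/→[ɤ].
Vowels agree with the last vowel, so the harmony is regressive.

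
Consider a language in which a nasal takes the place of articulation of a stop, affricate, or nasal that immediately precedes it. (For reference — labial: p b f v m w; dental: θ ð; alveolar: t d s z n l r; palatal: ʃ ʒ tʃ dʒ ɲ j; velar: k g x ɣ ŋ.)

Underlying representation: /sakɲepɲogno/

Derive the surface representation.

/ɲ/ after /k/ (velar) → [ŋ]
/ɲ/ after /p/ (labial) → [m]
/n/ after /g/ (velar) → [ŋ]

[sakŋepmogŋo]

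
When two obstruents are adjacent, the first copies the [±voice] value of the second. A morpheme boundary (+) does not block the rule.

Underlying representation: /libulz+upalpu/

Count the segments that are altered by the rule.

No segment meets the rule's conditions.

0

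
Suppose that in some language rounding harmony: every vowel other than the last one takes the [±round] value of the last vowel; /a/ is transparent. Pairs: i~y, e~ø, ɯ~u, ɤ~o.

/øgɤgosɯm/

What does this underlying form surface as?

[egɤgɤsɯm]

/ø/ harmonizes with /ɯ/ ([-round]) → [e]
/o/ harmonizes with /ɯ/ ([-round]) → [ɤ]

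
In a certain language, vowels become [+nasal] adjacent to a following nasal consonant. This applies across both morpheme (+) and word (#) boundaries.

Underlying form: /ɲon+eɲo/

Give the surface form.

/o/ before nasal /n/ → [õ]
/e/ before nasal /ɲ/ → [ẽ]

[ɲõn+ẽɲo]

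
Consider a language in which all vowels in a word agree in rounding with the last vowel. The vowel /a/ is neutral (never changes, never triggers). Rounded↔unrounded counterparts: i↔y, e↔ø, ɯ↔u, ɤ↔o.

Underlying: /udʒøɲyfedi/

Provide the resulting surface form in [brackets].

/u/ harmonizes with /i/ ([-round]) → [ɯ]
/ø/ harmonizes with /i/ ([-round]) → [e]
/y/ harmonizes with /i/ ([-round]) → [i]

[ɯdʒeɲifedi]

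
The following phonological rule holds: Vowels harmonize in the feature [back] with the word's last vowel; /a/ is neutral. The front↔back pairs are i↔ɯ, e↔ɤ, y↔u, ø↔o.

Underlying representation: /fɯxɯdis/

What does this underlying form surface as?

[fixidis]

/ɯ/ harmonizes with /i/ ([-back]) → [i]
/ɯ/ harmonizes with /i/ ([-back]) → [i]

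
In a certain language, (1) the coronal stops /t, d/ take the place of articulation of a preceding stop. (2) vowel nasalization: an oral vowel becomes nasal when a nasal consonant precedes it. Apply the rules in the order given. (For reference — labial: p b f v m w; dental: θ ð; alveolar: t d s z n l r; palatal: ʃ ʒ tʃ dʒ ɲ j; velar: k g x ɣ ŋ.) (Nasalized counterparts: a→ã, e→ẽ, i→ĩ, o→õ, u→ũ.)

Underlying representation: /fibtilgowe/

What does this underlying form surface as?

Rule 1: /t/ after /b/ (labial) → [p]
After rule 1: fibpilgowe
Rule 2: no segment meets the rule's conditions; no change.

[fibpilgowe]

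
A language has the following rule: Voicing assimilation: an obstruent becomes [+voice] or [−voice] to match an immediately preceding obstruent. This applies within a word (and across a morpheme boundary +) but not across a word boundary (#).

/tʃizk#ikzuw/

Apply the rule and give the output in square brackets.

[tʃizg#iksuw]

/k/ after /z/ (voiced) → [g]
/z/ after /k/ (voiceless) → [s]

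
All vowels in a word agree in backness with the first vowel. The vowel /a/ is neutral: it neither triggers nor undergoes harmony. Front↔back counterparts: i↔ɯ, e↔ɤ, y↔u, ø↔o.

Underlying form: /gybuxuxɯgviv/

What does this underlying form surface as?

[gybyxyxigviv]

/u/ harmonizes with /y/ ([-back]) → [y]
/u/ harmonizes with /y/ ([-back]) → [y]
/ɯ/ harmonizes with /y/ ([-back]) → [i]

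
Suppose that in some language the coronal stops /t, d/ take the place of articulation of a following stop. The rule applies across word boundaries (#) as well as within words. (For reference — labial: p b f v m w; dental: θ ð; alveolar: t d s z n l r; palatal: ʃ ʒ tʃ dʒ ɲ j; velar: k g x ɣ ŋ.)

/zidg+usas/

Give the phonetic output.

[zigg+usas]

/d/ before /g/ (velar) → [g]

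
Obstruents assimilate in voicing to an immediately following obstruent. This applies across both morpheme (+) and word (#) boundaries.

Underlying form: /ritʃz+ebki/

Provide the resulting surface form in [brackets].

[ridʒz+epki]

/tʃ/ before /z/ (voiced) → [dʒ]
/b/ before /k/ (voiceless) → [p]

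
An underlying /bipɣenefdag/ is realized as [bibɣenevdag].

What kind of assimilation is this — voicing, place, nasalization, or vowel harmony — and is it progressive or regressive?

/p/→[b] /f/→[v].
Each target copies a feature from the following segment, so the direction is regressive.

voicing assimilation, regressive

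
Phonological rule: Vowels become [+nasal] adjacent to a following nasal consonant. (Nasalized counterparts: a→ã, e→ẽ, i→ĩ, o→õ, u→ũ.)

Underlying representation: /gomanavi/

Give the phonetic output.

/o/ before nasal /m/ → [õ]
/a/ before nasal /n/ → [ã]

[gõmãnavi]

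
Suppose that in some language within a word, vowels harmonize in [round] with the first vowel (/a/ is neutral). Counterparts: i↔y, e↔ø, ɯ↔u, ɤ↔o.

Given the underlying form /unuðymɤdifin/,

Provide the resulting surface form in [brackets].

[unuðymodyfyn]

/ɤ/ harmonizes with /u/ ([+round]) → [o]
/i/ harmonizes with /u/ ([+round]) → [y]
/i/ harmonizes with /u/ ([+round]) → [y]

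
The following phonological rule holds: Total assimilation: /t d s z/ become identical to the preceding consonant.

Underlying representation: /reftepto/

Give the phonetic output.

/t/ after /f/ → [f] (total assimilation)
/t/ after /p/ → [p] (total assimilation)

[reffeppo]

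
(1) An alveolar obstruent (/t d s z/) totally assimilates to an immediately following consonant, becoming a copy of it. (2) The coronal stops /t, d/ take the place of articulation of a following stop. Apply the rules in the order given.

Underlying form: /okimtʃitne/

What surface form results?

[okimtʃinne]

Rule 1: /t/ before /n/ → [n] (total assimilation)
After rule 1: okimtʃinne
Rule 2: no segment meets the rule's conditions; no change.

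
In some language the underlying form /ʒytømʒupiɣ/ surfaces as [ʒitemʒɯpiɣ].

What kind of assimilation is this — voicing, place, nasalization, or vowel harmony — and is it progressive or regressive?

vowel harmony, regressive

/y/→[i] /ø/→[e] /u/→[ɯ].
Vowels agree with the last vowel, so the harmony is regressive.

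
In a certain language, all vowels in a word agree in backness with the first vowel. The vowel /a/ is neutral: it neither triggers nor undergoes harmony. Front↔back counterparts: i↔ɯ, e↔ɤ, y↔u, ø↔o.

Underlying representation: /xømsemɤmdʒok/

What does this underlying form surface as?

[xømsememdʒøk]

/ɤ/ harmonizes with /ø/ ([-back]) → [e]
/o/ harmonizes with /ø/ ([-back]) → [ø]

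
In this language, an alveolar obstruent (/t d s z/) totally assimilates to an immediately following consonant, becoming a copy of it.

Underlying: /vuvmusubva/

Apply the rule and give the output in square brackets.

[vuvmusubva]

no segment meets the rule's conditions; no change.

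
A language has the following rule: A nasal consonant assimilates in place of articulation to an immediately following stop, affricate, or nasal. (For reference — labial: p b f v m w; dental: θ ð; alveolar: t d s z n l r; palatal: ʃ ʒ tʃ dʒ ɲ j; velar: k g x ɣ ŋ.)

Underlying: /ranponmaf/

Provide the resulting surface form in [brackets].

/n/ before /p/ (labial) → [m]
/n/ before /m/ (labial) → [m]

[rampommaf]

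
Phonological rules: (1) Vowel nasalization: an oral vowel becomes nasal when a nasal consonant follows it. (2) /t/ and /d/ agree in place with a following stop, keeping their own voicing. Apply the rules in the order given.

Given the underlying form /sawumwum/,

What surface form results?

[sawũmwũm]

Rule 1: /u/ before nasal /m/ → [ũ]
Rule 1: /u/ before nasal /m/ → [ũ]
After rule 1: sawũmwũm
Rule 2: no segment meets the rule's conditions; no change.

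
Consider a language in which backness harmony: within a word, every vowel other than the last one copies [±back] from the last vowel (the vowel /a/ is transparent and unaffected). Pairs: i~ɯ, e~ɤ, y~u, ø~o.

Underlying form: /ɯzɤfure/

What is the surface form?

[izefyre]

/ɯ/ harmonizes with /e/ ([-back]) → [i]
/ɤ/ harmonizes with /e/ ([-back]) → [e]
/u/ harmonizes with /e/ ([-back]) → [y]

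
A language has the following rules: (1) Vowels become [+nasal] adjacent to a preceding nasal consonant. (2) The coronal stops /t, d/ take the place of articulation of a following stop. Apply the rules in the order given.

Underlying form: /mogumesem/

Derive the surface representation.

[mõgumẽsem]

Rule 1: /o/ after nasal /m/ → [õ]
Rule 1: /e/ after nasal /m/ → [ẽ]
After rule 1: mõgumẽsem
Rule 2: no segment meets the rule's conditions; no change.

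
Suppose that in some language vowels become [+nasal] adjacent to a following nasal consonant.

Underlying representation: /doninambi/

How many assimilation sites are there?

3

/o/ before nasal /n/ → [õ]
/i/ before nasal /n/ → [ĩ]
/a/ before nasal /m/ → [ã]
3 segments change.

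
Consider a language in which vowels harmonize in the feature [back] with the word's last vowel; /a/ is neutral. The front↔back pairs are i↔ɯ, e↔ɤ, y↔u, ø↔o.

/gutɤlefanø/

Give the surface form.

[gytelefanø]

/u/ harmonizes with /ø/ ([-back]) → [y]
/ɤ/ harmonizes with /ø/ ([-back]) → [e]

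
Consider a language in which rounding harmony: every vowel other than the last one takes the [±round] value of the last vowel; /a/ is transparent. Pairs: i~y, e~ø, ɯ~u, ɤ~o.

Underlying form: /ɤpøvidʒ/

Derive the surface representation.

/ø/ harmonizes with /i/ ([-round]) → [e]

[ɤpevidʒ]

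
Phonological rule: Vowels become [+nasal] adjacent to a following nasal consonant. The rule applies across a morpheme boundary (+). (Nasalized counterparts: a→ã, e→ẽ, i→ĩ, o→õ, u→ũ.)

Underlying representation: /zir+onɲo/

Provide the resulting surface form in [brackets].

/o/ before nasal /n/ → [õ]

[zir+õnɲo]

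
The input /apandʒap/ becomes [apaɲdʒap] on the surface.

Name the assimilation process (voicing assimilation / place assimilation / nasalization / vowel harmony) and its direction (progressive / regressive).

/n/→[ɲ].
Each target copies a feature from the following segment, so the direction is regressive.

place assimilation, regressive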